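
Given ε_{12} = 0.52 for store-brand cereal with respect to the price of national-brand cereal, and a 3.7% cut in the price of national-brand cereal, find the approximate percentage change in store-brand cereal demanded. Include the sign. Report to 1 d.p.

%ΔQ ≈ ε × %ΔP of national-brand cereal = 0.52 × (-3.7%) = -1.9%.
Demand for store-brand cereal falls by about 1.9%.

-1.9%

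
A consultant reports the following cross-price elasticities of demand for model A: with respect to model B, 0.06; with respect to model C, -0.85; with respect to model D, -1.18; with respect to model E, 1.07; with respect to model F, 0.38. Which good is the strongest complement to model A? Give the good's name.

Complements have ε < 0. The most negative value is -1.18 (model D).

model D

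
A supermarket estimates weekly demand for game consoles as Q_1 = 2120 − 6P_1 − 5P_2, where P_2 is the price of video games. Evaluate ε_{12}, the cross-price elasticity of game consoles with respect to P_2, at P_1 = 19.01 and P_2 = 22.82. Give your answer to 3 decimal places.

At P_1 = 19.01 and P_2 = 22.82: Q_1 = 1891.84.
∂Q_1/∂P_2 = -5.
ε = (∂Q_1/∂P_2)(P_2/Q_1) = -5 × (22.82/1891.84) ≈ -0.060.
Since ε < 0, game consoles and video games are complements.

-0.060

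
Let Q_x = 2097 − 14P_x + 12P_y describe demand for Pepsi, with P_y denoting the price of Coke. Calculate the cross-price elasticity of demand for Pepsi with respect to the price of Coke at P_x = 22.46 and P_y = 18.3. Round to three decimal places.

0.110

At P_x = 22.46 and P_y = 18.3: Q_x = 2002.16.
∂Q_x/∂P_y = 12.
ε = (∂Q_x/∂P_y)(P_y/Q_x) = 12 × (18.3/2002.16) ≈ 0.110.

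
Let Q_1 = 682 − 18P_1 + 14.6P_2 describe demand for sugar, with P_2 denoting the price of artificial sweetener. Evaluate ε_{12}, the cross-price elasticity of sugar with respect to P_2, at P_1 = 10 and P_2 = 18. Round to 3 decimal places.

0.344

At P_1 = 10 and P_2 = 18: Q_1 = 764.8.
∂Q_1/∂P_2 = 14.6.
ε = (∂Q_1/∂P_2)(P_2/Q_1) = 14.6 × (18/764.8) ≈ 0.344.
Since ε > 0, sugar and artificial sweetener are substitutes.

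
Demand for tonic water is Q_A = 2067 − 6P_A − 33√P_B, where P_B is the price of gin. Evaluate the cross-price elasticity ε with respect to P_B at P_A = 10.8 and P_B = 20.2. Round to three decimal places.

At P_A = 10.8 and P_B = 20.2: Q_A = 1853.883.
∂Q_A/∂P_B = -33/(2√P_B) = -33/(2√20.2) = -3.6712.
ε = (∂Q_A/∂P_B)(P_B/Q_A) = -3.6712 × (20.2/1853.883) ≈ -0.040.
ε < 0: complements.

-0.040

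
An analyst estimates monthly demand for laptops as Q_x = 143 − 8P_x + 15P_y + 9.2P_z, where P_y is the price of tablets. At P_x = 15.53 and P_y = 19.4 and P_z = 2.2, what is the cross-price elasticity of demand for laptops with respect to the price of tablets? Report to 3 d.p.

At P_x = 15.53 and P_y = 19.4 and P_z = 2.2: Q_x = 330.
∂Q_x/∂P_y = 15.
ε = (∂Q_x/∂P_y)(P_y/Q_x) = 15 × (19.4/330) ≈ 0.882.

0.882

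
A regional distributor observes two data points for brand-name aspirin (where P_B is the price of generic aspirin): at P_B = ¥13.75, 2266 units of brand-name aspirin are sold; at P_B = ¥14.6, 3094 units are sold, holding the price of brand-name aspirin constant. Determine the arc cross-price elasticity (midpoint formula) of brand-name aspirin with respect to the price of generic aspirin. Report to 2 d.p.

ΔQ_A = 3094 − 2266 = 828; ΔP_B = 14.6 − 13.75 = 0.85.
Midpoints: Q̄_A = 2680.0, P̄_B = 14.18.
ε = (ΔQ_A/Q̄_A)/(ΔP_B/P̄_B) = (828/2680.0)/(0.85/14.18) ≈ 5.15.
ε > 0: brand-name aspirin and generic aspirin are substitutes.

5.15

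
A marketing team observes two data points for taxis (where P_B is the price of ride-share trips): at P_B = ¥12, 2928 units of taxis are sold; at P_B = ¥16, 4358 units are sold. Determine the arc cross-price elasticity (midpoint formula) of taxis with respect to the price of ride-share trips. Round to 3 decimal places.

1.374

ΔQ_A = 4358 − 2928 = 1430; ΔP_B = 16 − 12 = 4.
Midpoints: Q̄_A = 3643.0, P̄_B = 14.00.
ε = (ΔQ_A/Q̄_A)/(ΔP_B/P̄_B) = (1430/3643.0)/(4/14.00) ≈ 1.374.
ε > 0: taxis and ride-share trips are substitutes.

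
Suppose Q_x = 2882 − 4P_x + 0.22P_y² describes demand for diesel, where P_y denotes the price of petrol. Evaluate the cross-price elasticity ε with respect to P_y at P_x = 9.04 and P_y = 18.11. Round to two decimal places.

At P_x = 9.04 and P_y = 18.11: Q_x = 2917.994.
∂Q_x/∂P_y = 0.44P_y = 0.44(18.11) = 7.9684.
ε = (∂Q_x/∂P_y)(P_y/Q_x) = 7.9684 × (18.11/2917.994) ≈ 0.05.
ε > 0: substitutes.

0.05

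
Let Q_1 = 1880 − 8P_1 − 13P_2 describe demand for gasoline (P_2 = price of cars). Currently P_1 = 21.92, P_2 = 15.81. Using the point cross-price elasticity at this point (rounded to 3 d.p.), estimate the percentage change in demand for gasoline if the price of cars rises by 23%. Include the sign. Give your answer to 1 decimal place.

-3.2%

At P_1 = 21.92, P_2 = 15.81: Q_1 = 1499.11.
∂Q_1/∂P_2 = -13.
ε = (∂Q_1/∂P_2)(P_2/Q_1) = -13.0000 × 15.81/1499.11 ≈ -0.137.
%ΔQ_1 ≈ ε × %ΔP_2 = -0.137 × (23%) = -3.2%.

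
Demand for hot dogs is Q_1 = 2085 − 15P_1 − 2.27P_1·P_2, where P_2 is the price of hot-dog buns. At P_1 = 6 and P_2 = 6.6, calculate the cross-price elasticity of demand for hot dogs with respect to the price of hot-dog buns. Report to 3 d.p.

At P_1 = 6 and P_2 = 6.6: Q_1 = 1905.108.
∂Q_1/∂P_2 = -2.27P_1 = -2.27(6) = -13.6200.
ε = (∂Q_1/∂P_2)(P_2/Q_1) = -13.6200 × (6.6/1905.108) ≈ -0.047.

-0.047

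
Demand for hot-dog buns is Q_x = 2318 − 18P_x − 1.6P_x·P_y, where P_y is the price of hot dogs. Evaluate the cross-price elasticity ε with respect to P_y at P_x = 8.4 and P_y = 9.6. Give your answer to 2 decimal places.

At P_x = 8.4 and P_y = 9.6: Q_x = 2037.776.
∂Q_x/∂P_y = -1.6P_x = -1.6(8.4) = -13.4400.
ε = (∂Q_x/∂P_y)(P_y/Q_x) = -13.4400 × (9.6/2037.776) ≈ -0.06.
ε < 0: complements.

-0.06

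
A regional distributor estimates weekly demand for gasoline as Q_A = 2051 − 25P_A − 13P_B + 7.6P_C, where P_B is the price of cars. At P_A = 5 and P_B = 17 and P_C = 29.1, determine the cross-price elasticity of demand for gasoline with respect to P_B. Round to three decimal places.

At P_A = 5 and P_B = 17 and P_C = 29.1: Q_A = 1926.16.
∂Q_A/∂P_B = -13.
ε = (∂Q_A/∂P_B)(P_B/Q_A) = -13 × (17/1926.16) ≈ -0.115.

-0.115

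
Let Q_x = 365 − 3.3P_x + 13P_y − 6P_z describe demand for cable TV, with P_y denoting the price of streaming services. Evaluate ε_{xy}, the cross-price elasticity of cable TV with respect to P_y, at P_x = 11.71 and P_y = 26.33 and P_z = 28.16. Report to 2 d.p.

At P_x = 11.71 and P_y = 26.33 and P_z = 28.16: Q_x = 499.687.
∂Q_x/∂P_y = 13.
ε = (∂Q_x/∂P_y)(P_y/Q_x) = 13 × (26.33/499.687) ≈ 0.69.

0.69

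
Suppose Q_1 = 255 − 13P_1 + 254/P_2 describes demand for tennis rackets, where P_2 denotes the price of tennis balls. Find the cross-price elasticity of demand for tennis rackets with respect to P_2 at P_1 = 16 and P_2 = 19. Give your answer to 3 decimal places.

At P_1 = 16 and P_2 = 19: Q_1 = 60.368.
∂Q_1/∂P_2 = −254/P_2² = -0.7036.
ε = (∂Q_1/∂P_2)(P_2/Q_1) = -0.7036 × (19/60.368) ≈ -0.221.

-0.221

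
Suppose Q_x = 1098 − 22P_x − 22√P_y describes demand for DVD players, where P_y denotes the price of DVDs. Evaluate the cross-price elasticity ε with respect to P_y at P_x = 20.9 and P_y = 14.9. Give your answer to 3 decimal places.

At P_x = 20.9 and P_y = 14.9: Q_x = 553.279.
∂Q_x/∂P_y = -22/(2√P_y) = -22/(2√14.9) = -2.8497.
ε = (∂Q_x/∂P_y)(P_y/Q_x) = -2.8497 × (14.9/553.279) ≈ -0.077.
ε < 0: complements.

-0.077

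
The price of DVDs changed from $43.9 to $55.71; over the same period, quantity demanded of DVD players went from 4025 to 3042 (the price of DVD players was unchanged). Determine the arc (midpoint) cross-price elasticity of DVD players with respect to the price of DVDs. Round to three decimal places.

-1.173

ΔQ_A = 3042 − 4025 = -983; ΔP_B = 55.71 − 43.9 = 11.81.
Midpoints: Q̄_A = 3533.5, P̄_B = 49.80.
ε = (ΔQ_A/Q̄_A)/(ΔP_B/P̄_B) = (-983/3533.5)/(11.81/49.80) ≈ -1.173.
ε < 0: DVD players and DVDs are complements.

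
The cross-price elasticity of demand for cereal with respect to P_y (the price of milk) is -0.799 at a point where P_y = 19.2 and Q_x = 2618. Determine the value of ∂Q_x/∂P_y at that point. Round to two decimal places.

ε = (∂Q_x/∂P_y)·(P_y/Q_x) ⇒ ∂Q_x/∂P_y = ε·Q_x/P_y = -0.799 × 2618/19.2 ≈ -108.95.

-108.95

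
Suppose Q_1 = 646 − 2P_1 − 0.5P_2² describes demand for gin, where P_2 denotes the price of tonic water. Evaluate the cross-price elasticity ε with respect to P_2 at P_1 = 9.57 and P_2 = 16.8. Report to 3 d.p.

At P_1 = 9.57 and P_2 = 16.8: Q_1 = 485.74.
∂Q_1/∂P_2 = -1P_2 = -1(16.8) = -16.8000.
ε = (∂Q_1/∂P_2)(P_2/Q_1) = -16.8000 × (16.8/485.74) ≈ -0.581.

-0.581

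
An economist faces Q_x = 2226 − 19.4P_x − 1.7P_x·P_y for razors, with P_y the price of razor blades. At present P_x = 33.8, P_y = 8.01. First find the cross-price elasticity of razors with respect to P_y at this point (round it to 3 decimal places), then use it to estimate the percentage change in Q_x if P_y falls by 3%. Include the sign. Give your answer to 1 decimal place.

At P_x = 33.8, P_y = 8.01: Q_x = 1110.025.
∂Q_x/∂P_y = -1.7P_x = -57.4600.
ε = (∂Q_x/∂P_y)(P_y/Q_x) = -57.4600 × 8.01/1110.025 ≈ -0.415.
%ΔQ_x ≈ ε × %ΔP_y = -0.415 × (-3%) = 1.2%.

1.2%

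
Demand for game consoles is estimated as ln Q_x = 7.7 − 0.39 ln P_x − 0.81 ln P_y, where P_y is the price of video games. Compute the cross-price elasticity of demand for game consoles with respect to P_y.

-0.81

In a log-linear (constant-elasticity) demand function, the coefficient on ln P_y is the cross-price elasticity.
ε = -0.81. Negative, so game consoles and video games are complements.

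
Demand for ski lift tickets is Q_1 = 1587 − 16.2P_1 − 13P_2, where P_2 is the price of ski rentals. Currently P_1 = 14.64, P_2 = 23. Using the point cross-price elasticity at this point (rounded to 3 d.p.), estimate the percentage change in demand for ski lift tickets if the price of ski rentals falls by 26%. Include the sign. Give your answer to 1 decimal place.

At P_1 = 14.64, P_2 = 23: Q_1 = 1050.832.
∂Q_1/∂P_2 = -13.
ε = (∂Q_1/∂P_2)(P_2/Q_1) = -13.0000 × 23/1050.832 ≈ -0.285.
%ΔQ_1 ≈ ε × %ΔP_2 = -0.285 × (-26%) = 7.4%.

7.4%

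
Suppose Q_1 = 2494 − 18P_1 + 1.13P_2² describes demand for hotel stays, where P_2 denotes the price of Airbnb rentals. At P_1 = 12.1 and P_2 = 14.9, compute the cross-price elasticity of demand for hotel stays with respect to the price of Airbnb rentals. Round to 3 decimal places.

0.199

At P_1 = 12.1 and P_2 = 14.9: Q_1 = 2527.071.
∂Q_1/∂P_2 = 2.26P_2 = 2.26(14.9) = 33.6740.
ε = (∂Q_1/∂P_2)(P_2/Q_1) = 33.6740 × (14.9/2527.071) ≈ 0.199.
ε > 0: substitutes.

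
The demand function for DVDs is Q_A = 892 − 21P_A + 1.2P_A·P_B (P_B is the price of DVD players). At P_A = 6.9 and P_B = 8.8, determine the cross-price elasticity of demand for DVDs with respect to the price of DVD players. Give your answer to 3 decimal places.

0.089

At P_A = 6.9 and P_B = 8.8: Q_A = 819.964.
∂Q_A/∂P_B = 1.2P_A = 1.2(6.9) = 8.2800.
ε = (∂Q_A/∂P_B)(P_B/Q_A) = 8.2800 × (8.8/819.964) ≈ 0.089.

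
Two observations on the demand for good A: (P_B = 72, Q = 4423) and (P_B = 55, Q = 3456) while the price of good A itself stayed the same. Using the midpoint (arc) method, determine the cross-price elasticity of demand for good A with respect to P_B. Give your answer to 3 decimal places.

0.917

ΔQ_A = 3456 − 4423 = -967; ΔP_B = 55 − 72 = -17.
Midpoints: Q̄_A = 3939.5, P̄_B = 63.50.
ε = (ΔQ_A/Q̄_A)/(ΔP_B/P̄_B) = (-967/3939.5)/(-17/63.50) ≈ 0.917.
ε > 0: good A and good B are substitutes.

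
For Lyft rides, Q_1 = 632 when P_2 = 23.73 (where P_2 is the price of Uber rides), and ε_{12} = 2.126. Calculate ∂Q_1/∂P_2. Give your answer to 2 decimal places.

ε = (∂Q_1/∂P_2)·(P_2/Q_1) ⇒ ∂Q_1/∂P_2 = ε·Q_1/P_2 = 2.126 × 632/23.73 ≈ 56.62.

56.62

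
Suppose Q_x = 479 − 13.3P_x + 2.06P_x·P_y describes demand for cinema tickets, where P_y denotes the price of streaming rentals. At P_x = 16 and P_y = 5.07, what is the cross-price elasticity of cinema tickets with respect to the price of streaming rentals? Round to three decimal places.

0.386

At P_x = 16 and P_y = 5.07: Q_x = 433.307.
∂Q_x/∂P_y = 2.06P_x = 2.06(16) = 32.9600.
ε = (∂Q_x/∂P_y)(P_y/Q_x) = 32.9600 × (5.07/433.307) ≈ 0.386.
ε > 0: substitutes.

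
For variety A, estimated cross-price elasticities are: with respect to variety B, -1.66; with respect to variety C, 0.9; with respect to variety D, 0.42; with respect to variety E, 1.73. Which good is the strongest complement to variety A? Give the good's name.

Complements have ε < 0. The most negative value is -1.66 (variety B).

variety B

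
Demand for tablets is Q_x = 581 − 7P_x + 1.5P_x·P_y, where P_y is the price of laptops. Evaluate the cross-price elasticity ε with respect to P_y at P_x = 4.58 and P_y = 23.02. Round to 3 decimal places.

At P_x = 4.58 and P_y = 23.02: Q_x = 707.087.
∂Q_x/∂P_y = 1.5P_x = 1.5(4.58) = 6.8700.
ε = (∂Q_x/∂P_y)(P_y/Q_x) = 6.8700 × (23.02/707.087) ≈ 0.224.
ε > 0: substitutes.

0.224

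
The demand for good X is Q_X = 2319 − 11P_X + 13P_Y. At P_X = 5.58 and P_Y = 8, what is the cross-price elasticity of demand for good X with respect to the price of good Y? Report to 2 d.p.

At P_X = 5.58 and P_Y = 8: Q_X = 2361.62.
∂Q_X/∂P_Y = 13.
ε = (∂Q_X/∂P_Y)(P_Y/Q_X) = 13 × (8/2361.62) ≈ 0.04.
Since ε > 0, good X and good Y are substitutes.

0.04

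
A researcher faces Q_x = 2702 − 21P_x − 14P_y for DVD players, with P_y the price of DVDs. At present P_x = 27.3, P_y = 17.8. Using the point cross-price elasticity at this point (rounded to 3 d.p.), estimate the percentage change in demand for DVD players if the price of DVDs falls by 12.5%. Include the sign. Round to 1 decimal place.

1.7%

At P_x = 27.3, P_y = 17.8: Q_x = 1879.5.
∂Q_x/∂P_y = -14.
ε = (∂Q_x/∂P_y)(P_y/Q_x) = -14.0000 × 17.8/1879.5 ≈ -0.133.
%ΔQ_x ≈ ε × %ΔP_y = -0.133 × (-12.5%) = 1.7%.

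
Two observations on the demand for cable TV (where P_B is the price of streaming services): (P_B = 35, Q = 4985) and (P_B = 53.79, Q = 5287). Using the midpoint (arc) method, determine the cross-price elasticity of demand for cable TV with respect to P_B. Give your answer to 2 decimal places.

ΔQ_A = 5287 − 4985 = 302; ΔP_B = 53.79 − 35 = 18.79.
Midpoints: Q̄_A = 5136.0, P̄_B = 44.39.
ε = (ΔQ_A/Q̄_A)/(ΔP_B/P̄_B) = (302/5136.0)/(18.79/44.39) ≈ 0.14.

0.14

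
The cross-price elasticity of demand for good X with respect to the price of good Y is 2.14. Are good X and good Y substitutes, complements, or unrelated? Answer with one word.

ε = 2.14 > 0, so a higher price of good Y raises demand for good X: substitutes.

substitutes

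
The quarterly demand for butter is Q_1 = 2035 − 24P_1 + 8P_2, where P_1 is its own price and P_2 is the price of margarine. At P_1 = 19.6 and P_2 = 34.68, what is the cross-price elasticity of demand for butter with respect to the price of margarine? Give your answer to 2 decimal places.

At P_1 = 19.6 and P_2 = 34.68: Q_1 = 1842.04.
∂Q_1/∂P_2 = 8.
ε = (∂Q_1/∂P_2)(P_2/Q_1) = 8 × (34.68/1842.04) ≈ 0.15.
Since ε > 0, butter and margarine are substitutes.

0.15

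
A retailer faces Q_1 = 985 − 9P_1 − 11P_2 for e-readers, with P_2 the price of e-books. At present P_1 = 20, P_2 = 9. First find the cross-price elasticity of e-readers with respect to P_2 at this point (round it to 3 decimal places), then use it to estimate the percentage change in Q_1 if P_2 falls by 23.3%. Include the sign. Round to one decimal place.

3.3%

At P_1 = 20, P_2 = 9: Q_1 = 706.
∂Q_1/∂P_2 = -11.
ε = (∂Q_1/∂P_2)(P_2/Q_1) = -11.0000 × 9/706 ≈ -0.140.
%ΔQ_1 ≈ ε × %ΔP_2 = -0.140 × (-23.3%) = 3.3%.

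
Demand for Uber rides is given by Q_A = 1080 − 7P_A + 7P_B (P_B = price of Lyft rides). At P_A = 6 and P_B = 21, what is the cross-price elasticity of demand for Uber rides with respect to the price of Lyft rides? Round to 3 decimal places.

0.124

At P_A = 6 and P_B = 21: Q_A = 1185.
∂Q_A/∂P_B = 7.
ε = (∂Q_A/∂P_B)(P_B/Q_A) = 7 × (21/1185) ≈ 0.124.
Since ε > 0, Uber rides and Lyft rides are substitutes.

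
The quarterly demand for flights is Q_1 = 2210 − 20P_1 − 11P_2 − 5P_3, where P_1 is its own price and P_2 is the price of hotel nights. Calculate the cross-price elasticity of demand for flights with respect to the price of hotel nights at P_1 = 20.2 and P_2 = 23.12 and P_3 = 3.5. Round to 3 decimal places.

At P_1 = 20.2 and P_2 = 23.12 and P_3 = 3.5: Q_1 = 1534.18.
∂Q_1/∂P_2 = -11.
ε = (∂Q_1/∂P_2)(P_2/Q_1) = -11 × (23.12/1534.18) ≈ -0.166.
Since ε < 0, flights and hotel nights are complements.

-0.166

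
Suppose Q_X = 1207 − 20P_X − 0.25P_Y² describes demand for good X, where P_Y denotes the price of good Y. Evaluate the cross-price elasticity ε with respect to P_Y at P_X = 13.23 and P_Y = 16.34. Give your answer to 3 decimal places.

-0.152

At P_X = 13.23 and P_Y = 16.34: Q_X = 875.651.
∂Q_X/∂P_Y = -0.5P_Y = -0.5(16.34) = -8.1700.
ε = (∂Q_X/∂P_Y)(P_Y/Q_X) = -8.1700 × (16.34/875.651) ≈ -0.152.
ε < 0: complements.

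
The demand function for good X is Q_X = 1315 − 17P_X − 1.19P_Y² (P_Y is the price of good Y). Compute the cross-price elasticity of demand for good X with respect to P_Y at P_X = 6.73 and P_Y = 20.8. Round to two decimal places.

-1.50

At P_X = 6.73 and P_Y = 20.8: Q_X = 685.748.
∂Q_X/∂P_Y = -2.38P_Y = -2.38(20.8) = -49.5040.
ε = (∂Q_X/∂P_Y)(P_Y/Q_X) = -49.5040 × (20.8/685.748) ≈ -1.50.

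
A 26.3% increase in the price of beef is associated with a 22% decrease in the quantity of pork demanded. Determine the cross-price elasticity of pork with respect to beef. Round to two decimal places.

-0.84

ε = (%ΔQ of pork) / (%ΔP of beef) = (-22%) / (26.3%) ≈ -0.84.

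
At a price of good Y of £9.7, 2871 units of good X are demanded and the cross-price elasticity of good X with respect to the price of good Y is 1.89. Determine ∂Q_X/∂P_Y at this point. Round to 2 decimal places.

ε = (∂Q_X/∂P_Y)·(P_Y/Q_X) ⇒ ∂Q_X/∂P_Y = ε·Q_X/P_Y = 1.89 × 2871/9.7 ≈ 559.40.

559.40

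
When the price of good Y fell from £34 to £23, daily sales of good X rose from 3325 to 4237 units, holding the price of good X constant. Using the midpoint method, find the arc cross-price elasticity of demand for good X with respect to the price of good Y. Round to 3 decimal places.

ΔQ_X = 4237 − 3325 = 912; ΔP_Y = 23 − 34 = -11.
Midpoints: Q̄_X = 3781.0, P̄_Y = 28.50.
ε = (ΔQ_X/Q̄_X)/(ΔP_Y/P̄_Y) = (912/3781.0)/(-11/28.50) ≈ -0.625.
ε < 0: good X and good Y are complements.

-0.625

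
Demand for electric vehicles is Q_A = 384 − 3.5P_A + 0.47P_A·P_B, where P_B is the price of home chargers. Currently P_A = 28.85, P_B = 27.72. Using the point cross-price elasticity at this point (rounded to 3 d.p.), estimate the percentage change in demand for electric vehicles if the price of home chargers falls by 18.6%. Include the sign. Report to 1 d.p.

At P_A = 28.85, P_B = 27.72: Q_A = 658.894.
∂Q_A/∂P_B = 0.47P_A = 13.5595.
ε = (∂Q_A/∂P_B)(P_B/Q_A) = 13.5595 × 27.72/658.894 ≈ 0.570.
%ΔQ_A ≈ ε × %ΔP_B = 0.570 × (-18.6%) = -10.6%.

-10.6%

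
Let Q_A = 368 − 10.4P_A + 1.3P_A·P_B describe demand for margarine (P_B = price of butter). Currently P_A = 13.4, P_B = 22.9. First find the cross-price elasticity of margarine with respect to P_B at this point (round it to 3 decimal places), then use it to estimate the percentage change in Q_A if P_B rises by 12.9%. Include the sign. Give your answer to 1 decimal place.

8.2%

At P_A = 13.4, P_B = 22.9: Q_A = 627.558.
∂Q_A/∂P_B = 1.3P_A = 17.4200.
ε = (∂Q_A/∂P_B)(P_B/Q_A) = 17.4200 × 22.9/627.558 ≈ 0.636.
%ΔQ_A ≈ ε × %ΔP_B = 0.636 × (12.9%) = 8.2%.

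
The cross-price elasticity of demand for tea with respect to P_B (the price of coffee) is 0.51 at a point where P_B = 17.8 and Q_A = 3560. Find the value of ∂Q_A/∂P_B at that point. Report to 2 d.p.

ε = (∂Q_A/∂P_B)·(P_B/Q_A) ⇒ ∂Q_A/∂P_B = ε·Q_A/P_B = 0.51 × 3560/17.8 ≈ 102.00.

102.00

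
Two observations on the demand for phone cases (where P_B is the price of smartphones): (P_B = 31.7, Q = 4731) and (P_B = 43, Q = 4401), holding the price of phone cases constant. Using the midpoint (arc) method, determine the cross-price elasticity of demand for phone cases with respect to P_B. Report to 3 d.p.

ΔQ_A = 4401 − 4731 = -330; ΔP_B = 43 − 31.7 = 11.3.
Midpoints: Q̄_A = 4566.0, P̄_B = 37.35.
ε = (ΔQ_A/Q̄_A)/(ΔP_B/P̄_B) = (-330/4566.0)/(11.3/37.35) ≈ -0.239.

-0.239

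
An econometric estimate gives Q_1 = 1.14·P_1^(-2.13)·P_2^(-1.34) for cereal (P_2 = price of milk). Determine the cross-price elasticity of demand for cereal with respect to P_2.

-1.34

In a log-linear (constant-elasticity) demand function, the coefficient on the exponent of P_2 is the cross-price elasticity.
ε = -1.34. Negative, so cereal and milk are complements.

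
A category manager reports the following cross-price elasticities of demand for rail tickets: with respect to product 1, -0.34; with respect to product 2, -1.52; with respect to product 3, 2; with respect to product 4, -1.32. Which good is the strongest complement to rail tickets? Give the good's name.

product 2

Complements have ε < 0. The most negative value is -1.52 (product 2).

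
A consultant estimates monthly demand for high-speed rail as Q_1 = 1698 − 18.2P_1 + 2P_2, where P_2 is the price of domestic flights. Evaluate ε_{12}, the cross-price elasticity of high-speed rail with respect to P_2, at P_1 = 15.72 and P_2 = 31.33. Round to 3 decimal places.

0.042

At P_1 = 15.72 and P_2 = 31.33: Q_1 = 1474.556.
∂Q_1/∂P_2 = 2.
ε = (∂Q_1/∂P_2)(P_2/Q_1) = 2 × (31.33/1474.556) ≈ 0.042.
Since ε > 0, high-speed rail and domestic flights are substitutes.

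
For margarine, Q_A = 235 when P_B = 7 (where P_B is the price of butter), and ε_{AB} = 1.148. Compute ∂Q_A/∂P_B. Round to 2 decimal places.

38.54

ε = (∂Q_A/∂P_B)·(P_B/Q_A) ⇒ ∂Q_A/∂P_B = ε·Q_A/P_B = 1.148 × 235/7 ≈ 38.54.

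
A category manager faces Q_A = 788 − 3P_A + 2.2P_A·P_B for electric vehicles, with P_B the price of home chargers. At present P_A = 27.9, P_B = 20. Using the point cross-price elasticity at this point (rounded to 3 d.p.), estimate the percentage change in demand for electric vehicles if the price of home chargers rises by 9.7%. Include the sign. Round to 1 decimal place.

6.2%

At P_A = 27.9, P_B = 20: Q_A = 1931.9.
∂Q_A/∂P_B = 2.2P_A = 61.3800.
ε = (∂Q_A/∂P_B)(P_B/Q_A) = 61.3800 × 20/1931.9 ≈ 0.635.
%ΔQ_A ≈ ε × %ΔP_B = 0.635 × (9.7%) = 6.2%.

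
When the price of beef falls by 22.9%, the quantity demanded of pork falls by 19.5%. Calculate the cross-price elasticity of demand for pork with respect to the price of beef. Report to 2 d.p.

ε = (%ΔQ of pork) / (%ΔP of beef) = (-19.5%) / (-22.9%) ≈ 0.85.
Positive cross-price elasticity: substitutes.

0.85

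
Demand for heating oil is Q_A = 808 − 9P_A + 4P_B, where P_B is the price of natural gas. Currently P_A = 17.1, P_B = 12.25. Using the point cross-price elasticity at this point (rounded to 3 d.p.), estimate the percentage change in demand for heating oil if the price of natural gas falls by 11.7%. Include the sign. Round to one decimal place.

At P_A = 17.1, P_B = 12.25: Q_A = 703.1.
∂Q_A/∂P_B = 4.
ε = (∂Q_A/∂P_B)(P_B/Q_A) = 4.0000 × 12.25/703.1 ≈ 0.070.
%ΔQ_A ≈ ε × %ΔP_B = 0.070 × (-11.7%) = -0.8%.

-0.8%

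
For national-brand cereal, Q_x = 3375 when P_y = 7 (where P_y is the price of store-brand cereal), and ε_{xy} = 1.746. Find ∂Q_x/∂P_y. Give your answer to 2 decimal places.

841.82

ε = (∂Q_x/∂P_y)·(P_y/Q_x) ⇒ ∂Q_x/∂P_y = ε·Q_x/P_y = 1.746 × 3375/7 ≈ 841.82.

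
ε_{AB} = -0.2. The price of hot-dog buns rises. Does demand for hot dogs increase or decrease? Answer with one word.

decrease

ε < 0 and the price of hot-dog buns rises, so the quantity of hot dogs moves in the opposite direction: it decreases.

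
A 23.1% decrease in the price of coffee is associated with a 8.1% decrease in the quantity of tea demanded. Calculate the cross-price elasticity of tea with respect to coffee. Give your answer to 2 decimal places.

ε = (%ΔQ of tea) / (%ΔP of coffee) = (-8.1%) / (-23.1%) ≈ 0.35.
Positive cross-price elasticity: substitutes.

0.35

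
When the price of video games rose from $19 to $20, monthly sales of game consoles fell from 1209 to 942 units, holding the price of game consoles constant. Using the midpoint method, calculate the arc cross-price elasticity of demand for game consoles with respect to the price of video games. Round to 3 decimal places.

ΔQ_A = 942 − 1209 = -267; ΔP_B = 20 − 19 = 1.
Midpoints: Q̄_A = 1075.5, P̄_B = 19.50.
ε = (ΔQ_A/Q̄_A)/(ΔP_B/P̄_B) = (-267/1075.5)/(1/19.50) ≈ -4.841.
ε < 0: game consoles and video games are complements.

-4.841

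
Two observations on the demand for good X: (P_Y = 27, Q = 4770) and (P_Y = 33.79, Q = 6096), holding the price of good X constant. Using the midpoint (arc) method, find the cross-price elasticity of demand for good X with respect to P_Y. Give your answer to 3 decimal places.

ΔQ_X = 6096 − 4770 = 1326; ΔP_Y = 33.79 − 27 = 6.79.
Midpoints: Q̄_X = 5433.0, P̄_Y = 30.39.
ε = (ΔQ_X/Q̄_X)/(ΔP_Y/P̄_Y) = (1326/5433.0)/(6.79/30.39) ≈ 1.093.
ε > 0: good X and good Y are substitutes.

1.093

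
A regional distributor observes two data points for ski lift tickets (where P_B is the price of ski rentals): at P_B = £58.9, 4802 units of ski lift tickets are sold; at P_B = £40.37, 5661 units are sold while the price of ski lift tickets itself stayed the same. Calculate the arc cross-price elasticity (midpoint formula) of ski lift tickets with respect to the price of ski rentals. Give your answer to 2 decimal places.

ΔQ_A = 5661 − 4802 = 859; ΔP_B = 40.37 − 58.9 = -18.53.
Midpoints: Q̄_A = 5231.5, P̄_B = 49.63.
ε = (ΔQ_A/Q̄_A)/(ΔP_B/P̄_B) = (859/5231.5)/(-18.53/49.63) ≈ -0.44.

-0.44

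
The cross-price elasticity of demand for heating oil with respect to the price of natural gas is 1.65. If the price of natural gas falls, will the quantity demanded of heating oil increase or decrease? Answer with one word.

decrease

ε > 0 and the price of natural gas falls, so the quantity of heating oil moves in the same direction: it decreases.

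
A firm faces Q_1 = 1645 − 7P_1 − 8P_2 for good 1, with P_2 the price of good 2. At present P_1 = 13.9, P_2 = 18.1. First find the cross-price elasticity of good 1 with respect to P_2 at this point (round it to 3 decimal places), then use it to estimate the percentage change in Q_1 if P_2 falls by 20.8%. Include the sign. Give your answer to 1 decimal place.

2.1%

At P_1 = 13.9, P_2 = 18.1: Q_1 = 1402.9.
∂Q_1/∂P_2 = -8.
ε = (∂Q_1/∂P_2)(P_2/Q_1) = -8.0000 × 18.1/1402.9 ≈ -0.103.
%ΔQ_1 ≈ ε × %ΔP_2 = -0.103 × (-20.8%) = 2.1%.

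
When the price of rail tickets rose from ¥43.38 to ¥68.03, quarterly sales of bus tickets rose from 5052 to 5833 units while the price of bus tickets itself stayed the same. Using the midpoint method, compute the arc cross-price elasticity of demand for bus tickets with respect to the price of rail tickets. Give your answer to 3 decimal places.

0.324

ΔQ_A = 5833 − 5052 = 781; ΔP_B = 68.03 − 43.38 = 24.65.
Midpoints: Q̄_A = 5442.5, P̄_B = 55.70.
ε = (ΔQ_A/Q̄_A)/(ΔP_B/P̄_B) = (781/5442.5)/(24.65/55.70) ≈ 0.324.
ε > 0: bus tickets and rail tickets are substitutes.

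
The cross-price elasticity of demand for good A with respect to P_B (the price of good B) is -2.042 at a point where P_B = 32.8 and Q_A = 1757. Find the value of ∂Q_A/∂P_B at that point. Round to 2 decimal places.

-109.38

ε = (∂Q_A/∂P_B)·(P_B/Q_A) ⇒ ∂Q_A/∂P_B = ε·Q_A/P_B = -2.042 × 1757/32.8 ≈ -109.38.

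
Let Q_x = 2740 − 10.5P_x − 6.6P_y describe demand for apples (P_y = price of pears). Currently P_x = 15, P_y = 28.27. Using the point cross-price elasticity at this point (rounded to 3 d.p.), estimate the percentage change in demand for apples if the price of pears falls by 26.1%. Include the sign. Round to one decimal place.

2.0%

At P_x = 15, P_y = 28.27: Q_x = 2395.918.
∂Q_x/∂P_y = -6.6.
ε = (∂Q_x/∂P_y)(P_y/Q_x) = -6.6000 × 28.27/2395.918 ≈ -0.078.
%ΔQ_x ≈ ε × %ΔP_y = -0.078 × (-26.1%) = 2.0%.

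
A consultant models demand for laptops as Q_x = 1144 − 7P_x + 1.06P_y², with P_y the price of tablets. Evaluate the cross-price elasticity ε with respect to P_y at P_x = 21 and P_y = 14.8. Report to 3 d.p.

At P_x = 21 and P_y = 14.8: Q_x = 1229.182.
∂Q_x/∂P_y = 2.12P_y = 2.12(14.8) = 31.3760.
ε = (∂Q_x/∂P_y)(P_y/Q_x) = 31.3760 × (14.8/1229.182) ≈ 0.378.
ε > 0: substitutes.

0.378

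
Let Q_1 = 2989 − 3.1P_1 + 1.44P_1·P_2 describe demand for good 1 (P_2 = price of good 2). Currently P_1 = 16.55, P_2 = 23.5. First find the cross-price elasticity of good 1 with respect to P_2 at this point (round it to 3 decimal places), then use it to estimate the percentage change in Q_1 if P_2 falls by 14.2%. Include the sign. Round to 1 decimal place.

-2.3%

At P_1 = 16.55, P_2 = 23.5: Q_1 = 3497.747.
∂Q_1/∂P_2 = 1.44P_1 = 23.8320.
ε = (∂Q_1/∂P_2)(P_2/Q_1) = 23.8320 × 23.5/3497.747 ≈ 0.160.
%ΔQ_1 ≈ ε × %ΔP_2 = 0.160 × (-14.2%) = -2.3%.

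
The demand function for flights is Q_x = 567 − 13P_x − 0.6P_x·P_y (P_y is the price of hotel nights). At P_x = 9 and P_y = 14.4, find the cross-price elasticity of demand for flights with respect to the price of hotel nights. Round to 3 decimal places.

-0.209

At P_x = 9 and P_y = 14.4: Q_x = 372.24.
∂Q_x/∂P_y = -0.6P_x = -0.6(9) = -5.4000.
ε = (∂Q_x/∂P_y)(P_y/Q_x) = -5.4000 × (14.4/372.24) ≈ -0.209.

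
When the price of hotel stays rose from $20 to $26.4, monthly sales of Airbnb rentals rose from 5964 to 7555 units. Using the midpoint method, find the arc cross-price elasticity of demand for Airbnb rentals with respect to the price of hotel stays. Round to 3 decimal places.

ΔQ_A = 7555 − 5964 = 1591; ΔP_B = 26.4 − 20 = 6.4.
Midpoints: Q̄_A = 6759.5, P̄_B = 23.20.
ε = (ΔQ_A/Q̄_A)/(ΔP_B/P̄_B) = (1591/6759.5)/(6.4/23.20) ≈ 0.853.

0.853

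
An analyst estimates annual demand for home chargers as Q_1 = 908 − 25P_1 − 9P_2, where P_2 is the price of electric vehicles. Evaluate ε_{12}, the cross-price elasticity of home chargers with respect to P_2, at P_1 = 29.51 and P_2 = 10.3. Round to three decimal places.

-1.195

At P_1 = 29.51 and P_2 = 10.3: Q_1 = 77.55.
∂Q_1/∂P_2 = -9.
ε = (∂Q_1/∂P_2)(P_2/Q_1) = -9 × (10.3/77.55) ≈ -1.195.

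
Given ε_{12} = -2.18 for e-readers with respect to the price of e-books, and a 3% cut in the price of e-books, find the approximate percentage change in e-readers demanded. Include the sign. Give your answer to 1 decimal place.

6.5%

%ΔQ ≈ ε × %ΔP of e-books = -2.18 × (-3%) = 6.5%.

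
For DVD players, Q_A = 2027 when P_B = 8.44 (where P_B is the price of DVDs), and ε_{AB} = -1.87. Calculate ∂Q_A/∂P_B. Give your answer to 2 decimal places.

-449.11

ε = (∂Q_A/∂P_B)·(P_B/Q_A) ⇒ ∂Q_A/∂P_B = ε·Q_A/P_B = -1.87 × 2027/8.44 ≈ -449.11.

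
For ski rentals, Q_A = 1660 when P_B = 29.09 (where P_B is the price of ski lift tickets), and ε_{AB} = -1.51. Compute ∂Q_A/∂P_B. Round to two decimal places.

ε = (∂Q_A/∂P_B)·(P_B/Q_A) ⇒ ∂Q_A/∂P_B = ε·Q_A/P_B = -1.51 × 1660/29.09 ≈ -86.17.

-86.17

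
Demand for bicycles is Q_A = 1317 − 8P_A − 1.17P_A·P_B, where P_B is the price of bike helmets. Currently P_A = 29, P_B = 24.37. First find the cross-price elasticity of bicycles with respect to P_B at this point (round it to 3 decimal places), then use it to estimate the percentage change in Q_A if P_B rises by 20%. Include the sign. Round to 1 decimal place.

At P_A = 29, P_B = 24.37: Q_A = 258.126.
∂Q_A/∂P_B = -1.17P_A = -33.9300.
ε = (∂Q_A/∂P_B)(P_B/Q_A) = -33.9300 × 24.37/258.126 ≈ -3.203.
%ΔQ_A ≈ ε × %ΔP_B = -3.203 × (20%) = -64.1%.

-64.1%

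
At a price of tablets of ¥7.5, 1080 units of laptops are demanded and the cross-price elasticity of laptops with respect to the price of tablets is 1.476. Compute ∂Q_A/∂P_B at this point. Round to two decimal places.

212.54

ε = (∂Q_A/∂P_B)·(P_B/Q_A) ⇒ ∂Q_A/∂P_B = ε·Q_A/P_B = 1.476 × 1080/7.5 ≈ 212.54.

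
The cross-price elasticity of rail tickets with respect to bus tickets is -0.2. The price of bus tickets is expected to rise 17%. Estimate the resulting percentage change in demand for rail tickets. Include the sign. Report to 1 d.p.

-3.4%

%ΔQ ≈ ε × %ΔP of bus tickets = -0.2 × (17%) = -3.4%.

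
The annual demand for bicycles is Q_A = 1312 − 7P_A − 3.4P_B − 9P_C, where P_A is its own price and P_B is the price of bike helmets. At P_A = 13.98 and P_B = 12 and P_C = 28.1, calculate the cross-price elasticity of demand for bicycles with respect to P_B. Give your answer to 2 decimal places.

-0.04

At P_A = 13.98 and P_B = 12 and P_C = 28.1: Q_A = 920.44.
∂Q_A/∂P_B = -3.4.
ε = (∂Q_A/∂P_B)(P_B/Q_A) = -3.4 × (12/920.44) ≈ -0.04.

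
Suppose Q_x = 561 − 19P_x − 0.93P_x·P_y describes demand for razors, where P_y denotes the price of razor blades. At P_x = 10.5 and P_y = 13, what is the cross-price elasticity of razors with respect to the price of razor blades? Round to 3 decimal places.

At P_x = 10.5 and P_y = 13: Q_x = 234.555.
∂Q_x/∂P_y = -0.93P_x = -0.93(10.5) = -9.7650.
ε = (∂Q_x/∂P_y)(P_y/Q_x) = -9.7650 × (13/234.555) ≈ -0.541.
ε < 0: complements.

-0.541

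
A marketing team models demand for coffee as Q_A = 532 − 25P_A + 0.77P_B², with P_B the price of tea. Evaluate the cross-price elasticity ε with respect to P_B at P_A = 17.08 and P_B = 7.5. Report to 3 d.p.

0.584

At P_A = 17.08 and P_B = 7.5: Q_A = 148.313.
∂Q_A/∂P_B = 1.54P_B = 1.54(7.5) = 11.5500.
ε = (∂Q_A/∂P_B)(P_B/Q_A) = 11.5500 × (7.5/148.313) ≈ 0.584.
ε > 0: substitutes.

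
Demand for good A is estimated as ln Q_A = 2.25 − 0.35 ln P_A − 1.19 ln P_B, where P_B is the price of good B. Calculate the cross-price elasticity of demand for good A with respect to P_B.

In a log-linear (constant-elasticity) demand function, the coefficient on ln P_B is the cross-price elasticity.
ε = -1.19. Negative, so good A and good B are complements.

-1.19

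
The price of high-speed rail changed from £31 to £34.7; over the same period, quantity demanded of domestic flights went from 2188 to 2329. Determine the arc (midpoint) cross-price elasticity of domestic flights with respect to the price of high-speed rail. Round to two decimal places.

0.55

ΔQ_A = 2329 − 2188 = 141; ΔP_B = 34.7 − 31 = 3.7.
Midpoints: Q̄_A = 2258.5, P̄_B = 32.85.
ε = (ΔQ_A/Q̄_A)/(ΔP_B/P̄_B) = (141/2258.5)/(3.7/32.85) ≈ 0.55.
ε > 0: domestic flights and high-speed rail are substitutes.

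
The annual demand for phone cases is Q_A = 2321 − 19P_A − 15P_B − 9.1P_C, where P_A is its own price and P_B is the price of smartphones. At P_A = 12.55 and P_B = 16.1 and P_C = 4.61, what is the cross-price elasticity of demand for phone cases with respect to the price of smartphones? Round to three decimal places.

-0.134

At P_A = 12.55 and P_B = 16.1 and P_C = 4.61: Q_A = 1799.099.
∂Q_A/∂P_B = -15.
ε = (∂Q_A/∂P_B)(P_B/Q_A) = -15 × (16.1/1799.099) ≈ -0.134.
Since ε < 0, phone cases and smartphones are complements.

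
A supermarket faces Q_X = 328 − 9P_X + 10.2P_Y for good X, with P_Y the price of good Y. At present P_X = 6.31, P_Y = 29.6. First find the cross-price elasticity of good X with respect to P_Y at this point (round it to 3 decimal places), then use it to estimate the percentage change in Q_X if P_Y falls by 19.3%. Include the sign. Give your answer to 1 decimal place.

At P_X = 6.31, P_Y = 29.6: Q_X = 573.13.
∂Q_X/∂P_Y = 10.2.
ε = (∂Q_X/∂P_Y)(P_Y/Q_X) = 10.2000 × 29.6/573.13 ≈ 0.527.
%ΔQ_X ≈ ε × %ΔP_Y = 0.527 × (-19.3%) = -10.2%.

-10.2%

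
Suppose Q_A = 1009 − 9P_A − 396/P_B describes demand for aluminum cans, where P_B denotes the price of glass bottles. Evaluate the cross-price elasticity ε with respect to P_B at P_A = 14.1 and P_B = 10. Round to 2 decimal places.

0.05

At P_A = 14.1 and P_B = 10: Q_A = 842.5.
∂Q_A/∂P_B = 396/P_B² = 3.9600.
ε = (∂Q_A/∂P_B)(P_B/Q_A) = 3.9600 × (10/842.5) ≈ 0.05.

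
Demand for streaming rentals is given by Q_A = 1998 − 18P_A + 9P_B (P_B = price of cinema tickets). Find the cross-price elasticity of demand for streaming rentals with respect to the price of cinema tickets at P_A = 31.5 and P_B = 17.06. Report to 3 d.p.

At P_A = 31.5 and P_B = 17.06: Q_A = 1584.54.
∂Q_A/∂P_B = 9.
ε = (∂Q_A/∂P_B)(P_B/Q_A) = 9 × (17.06/1584.54) ≈ 0.097.
Since ε > 0, streaming rentals and cinema tickets are substitutes.

0.097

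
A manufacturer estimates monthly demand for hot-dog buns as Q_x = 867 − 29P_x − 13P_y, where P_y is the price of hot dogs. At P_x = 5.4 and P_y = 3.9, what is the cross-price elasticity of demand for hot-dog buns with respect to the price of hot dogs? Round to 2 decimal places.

-0.08

At P_x = 5.4 and P_y = 3.9: Q_x = 659.7.
∂Q_x/∂P_y = -13.
ε = (∂Q_x/∂P_y)(P_y/Q_x) = -13 × (3.9/659.7) ≈ -0.08.
Since ε < 0, hot-dog buns and hot dogs are complements.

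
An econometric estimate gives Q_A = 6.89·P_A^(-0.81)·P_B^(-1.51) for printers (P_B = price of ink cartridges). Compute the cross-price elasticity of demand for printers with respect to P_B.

-1.51

In a log-linear (constant-elasticity) demand function, the coefficient on the exponent of P_B is the cross-price elasticity.
ε = -1.51. Negative, so printers and ink cartridges are complements.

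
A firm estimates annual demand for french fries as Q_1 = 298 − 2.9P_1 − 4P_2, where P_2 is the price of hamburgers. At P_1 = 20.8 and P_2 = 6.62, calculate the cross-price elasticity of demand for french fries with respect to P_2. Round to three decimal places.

At P_1 = 20.8 and P_2 = 6.62: Q_1 = 211.2.
∂Q_1/∂P_2 = -4.
ε = (∂Q_1/∂P_2)(P_2/Q_1) = -4 × (6.62/211.2) ≈ -0.125.
Since ε < 0, french fries and hamburgers are complements.

-0.125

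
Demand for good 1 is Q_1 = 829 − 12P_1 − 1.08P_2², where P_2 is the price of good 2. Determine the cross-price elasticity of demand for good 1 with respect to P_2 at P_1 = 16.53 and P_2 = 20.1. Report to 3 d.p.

-4.491

At P_1 = 16.53 and P_2 = 20.1: Q_1 = 194.309.
∂Q_1/∂P_2 = -2.16P_2 = -2.16(20.1) = -43.4160.
ε = (∂Q_1/∂P_2)(P_2/Q_1) = -43.4160 × (20.1/194.309) ≈ -4.491.
ε < 0: complements.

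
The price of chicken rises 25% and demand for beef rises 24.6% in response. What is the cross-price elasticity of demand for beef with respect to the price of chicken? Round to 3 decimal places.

ε = (%ΔQ of beef) / (%ΔP of chicken) = (24.6%) / (25%) ≈ 0.984.
Positive cross-price elasticity: substitutes.

0.984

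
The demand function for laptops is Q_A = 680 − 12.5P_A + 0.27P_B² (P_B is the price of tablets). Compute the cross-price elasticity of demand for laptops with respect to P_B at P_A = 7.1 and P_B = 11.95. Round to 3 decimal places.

0.122

At P_A = 7.1 and P_B = 11.95: Q_A = 629.807.
∂Q_A/∂P_B = 0.54P_B = 0.54(11.95) = 6.4530.
ε = (∂Q_A/∂P_B)(P_B/Q_A) = 6.4530 × (11.95/629.807) ≈ 0.122.
ε > 0: substitutes.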